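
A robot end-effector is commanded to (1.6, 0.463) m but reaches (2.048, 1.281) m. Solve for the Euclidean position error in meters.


dx = 2.048 - (1.6) = 0.4480, dy = 1.281 - (0.463) = 0.8180
err = sqrt(0.200704 + 0.669124) = 0.9326

0.9326 m


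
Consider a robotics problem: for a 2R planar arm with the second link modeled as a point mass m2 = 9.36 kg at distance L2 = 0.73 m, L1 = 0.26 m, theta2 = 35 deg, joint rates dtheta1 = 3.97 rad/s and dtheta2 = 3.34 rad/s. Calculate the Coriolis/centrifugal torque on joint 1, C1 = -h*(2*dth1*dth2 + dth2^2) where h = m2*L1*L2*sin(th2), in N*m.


h = m2*L1*L2*sin(th2) = 9.36*0.26*0.73*sin(35 deg) = 1.018975
C1 = -h*(2*3.97*3.34 + 3.34^2) = -1.018975*37.6752 = -38.3901

-38.3901 N*m


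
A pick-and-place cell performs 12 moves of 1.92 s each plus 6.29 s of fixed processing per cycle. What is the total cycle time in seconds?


T = 12*1.92 + 6.29 = 29.3300

29.3300 s


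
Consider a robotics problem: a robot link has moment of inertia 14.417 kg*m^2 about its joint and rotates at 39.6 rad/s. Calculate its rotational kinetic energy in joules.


KE = (1/2)*I*omega^2 = 0.5*14.417*39.6^2 = 11304.0814

11304.0814 J


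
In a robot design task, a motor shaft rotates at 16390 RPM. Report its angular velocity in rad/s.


omega = 16390 * 2*pi/60 = 1716.3568

1716.3568 rad/s


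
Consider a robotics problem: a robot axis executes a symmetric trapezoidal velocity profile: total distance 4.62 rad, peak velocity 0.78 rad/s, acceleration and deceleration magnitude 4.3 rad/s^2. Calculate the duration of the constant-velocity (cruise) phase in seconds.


t_acc = v/a = 0.181395 s, d_acc = v^2/(2a) = 0.070744 rad each
d_cruise = 4.62 - 2*0.070744 = 4.478512 rad
t_cruise = d_cruise/v = 4.478512/0.78 = 5.7417

5.7417 s


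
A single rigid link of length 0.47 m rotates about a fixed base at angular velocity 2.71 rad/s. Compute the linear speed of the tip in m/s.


v = L*omega = 0.47 * 2.71 = 1.2737

1.2737 m/s


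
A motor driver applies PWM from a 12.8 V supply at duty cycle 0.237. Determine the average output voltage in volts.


V_avg = V_supply * D = 12.8*0.237 = 3.0336

3.0336 V


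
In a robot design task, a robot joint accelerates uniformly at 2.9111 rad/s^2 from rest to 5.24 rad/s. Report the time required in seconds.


t = delta_omega / alpha = 5.24 / 2.9111 = 1.8000

1.8000 s


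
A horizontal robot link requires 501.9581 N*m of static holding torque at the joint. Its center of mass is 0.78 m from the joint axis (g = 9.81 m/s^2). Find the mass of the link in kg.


m = tau / (g*L) = 501.9581 / (9.81 * 0.78) = 65.6000

65.6000 kg


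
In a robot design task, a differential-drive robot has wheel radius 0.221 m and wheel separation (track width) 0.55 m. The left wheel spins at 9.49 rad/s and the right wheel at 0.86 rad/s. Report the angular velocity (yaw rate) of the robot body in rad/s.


omega = r*(wR - wL)/L = 0.221*(0.86 - (9.49))/0.55 = -3.4677

-3.4677 rad/s


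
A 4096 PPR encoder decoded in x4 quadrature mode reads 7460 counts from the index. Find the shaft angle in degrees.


angle = counts * 360 / (PPR*4) = 7460 * 360 / 16384 = 163.9160

163.9160 degrees


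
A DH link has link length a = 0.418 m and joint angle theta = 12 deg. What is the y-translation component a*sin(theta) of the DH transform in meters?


a*sin(theta) = 0.418*sin(12 deg) = 0.0869

0.0869 m


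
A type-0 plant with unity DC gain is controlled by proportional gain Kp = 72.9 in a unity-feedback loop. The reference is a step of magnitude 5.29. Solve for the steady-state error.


e_ss = R/(1 + Kp) = 5.29/(1 + 72.9) = 5.29/73.9000 = 0.0716

0.0716


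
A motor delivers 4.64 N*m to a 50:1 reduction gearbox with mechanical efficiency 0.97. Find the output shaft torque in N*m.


tau_out = tau_in * N * eta = 4.64 * 50 * 0.97 = 225.0400

225.0400 N*m


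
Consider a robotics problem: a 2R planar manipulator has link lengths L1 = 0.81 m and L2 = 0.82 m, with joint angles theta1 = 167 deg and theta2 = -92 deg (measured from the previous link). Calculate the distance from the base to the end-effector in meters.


x = L1*cos(th1) + L2*cos(th1+th2) = -0.577008
y = L1*sin(th1) + L2*sin(th1+th2) = 0.974270
d = sqrt(x^2 + y^2) = sqrt(0.332938 + 0.949202) = 1.1323

1.1323 m


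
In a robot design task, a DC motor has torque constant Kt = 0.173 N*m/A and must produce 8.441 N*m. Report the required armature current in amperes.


I = tau / Kt = 8.441/0.173 = 48.7919

48.7919 A


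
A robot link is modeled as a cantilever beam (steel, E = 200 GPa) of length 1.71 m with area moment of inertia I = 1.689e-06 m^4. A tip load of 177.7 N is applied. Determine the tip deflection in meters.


delta = F*L^3/(3*E*I) = 177.7*1.71^3/(3*2.000e+11*1.689e-06)
      = 888.5374947/1013400 = 8.7679e-04

8.7679e-04 m


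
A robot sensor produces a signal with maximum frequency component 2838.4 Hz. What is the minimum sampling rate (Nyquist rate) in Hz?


f_s,min = 2*f_max = 2*2838.4 = 5676.8000

5676.8000 Hz


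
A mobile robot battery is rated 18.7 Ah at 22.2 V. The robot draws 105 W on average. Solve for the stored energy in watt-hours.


E = capacity * V = 18.7*22.2 = 415.1400

415.1400 Wh


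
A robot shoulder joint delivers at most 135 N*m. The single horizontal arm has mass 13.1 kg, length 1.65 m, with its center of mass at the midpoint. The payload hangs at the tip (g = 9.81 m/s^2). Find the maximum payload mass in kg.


tau_arm = m_arm*g*(L/2) = 13.1*9.81*1.65/2 = 106.0216 N*m
tau_payload = tau_max - tau_arm = 135 - 106.0216 = 28.9784
m_payload = tau_payload / (g*L) = 28.9784 / (9.81*1.65) = 1.7903

1.7903 kg


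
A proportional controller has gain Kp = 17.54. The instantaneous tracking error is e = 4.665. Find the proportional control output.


u_P = Kp * e = 17.54 * 4.665 = 81.8241

81.8241


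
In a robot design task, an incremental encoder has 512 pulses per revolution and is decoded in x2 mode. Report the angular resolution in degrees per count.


resolution = 360 / (PPR * 2) = 360 / 1024 = 0.3516

0.3516 degrees


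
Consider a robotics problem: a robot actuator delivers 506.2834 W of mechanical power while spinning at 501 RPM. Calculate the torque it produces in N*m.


omega = 501 * 2*pi/60 = 52.464597 rad/s
tau = P / omega = 506.2834 / 52.464597 = 9.6500

9.6500 N*m


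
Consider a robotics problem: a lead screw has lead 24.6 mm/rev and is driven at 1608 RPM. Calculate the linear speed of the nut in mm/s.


v = lead * (RPM/60) = 24.6*1608/60 = 659.2800

659.2800 mm/s


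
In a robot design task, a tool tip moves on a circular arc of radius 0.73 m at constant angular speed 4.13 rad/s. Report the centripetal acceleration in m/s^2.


a_c = omega^2 * r = 4.13^2 * 0.73 = 12.4515

12.4515 m/s^2


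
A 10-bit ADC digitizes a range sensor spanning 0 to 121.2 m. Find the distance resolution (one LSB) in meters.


res = range / 2^n = 121.2/2^10 = 121.2/1024 = 0.1184

0.1184 m


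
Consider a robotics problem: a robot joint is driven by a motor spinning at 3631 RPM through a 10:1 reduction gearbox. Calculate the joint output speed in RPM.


omega_joint = omega_motor / N = 3631 / 10 = 363.1000

363.1000 RPM


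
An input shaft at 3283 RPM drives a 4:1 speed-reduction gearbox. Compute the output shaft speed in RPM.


omega_out = omega_in / N = 3283 / 4 = 820.7500

820.7500 RPM


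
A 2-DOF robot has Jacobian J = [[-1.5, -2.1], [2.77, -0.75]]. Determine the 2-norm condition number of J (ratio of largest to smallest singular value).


JJ^T eigenvalues: trace(JJ^T) = 14.8954, det(JJ^T) = det(J)^2 = 48.19136400
s_max^2 = (14.8954 + sqrt(29.10748516))/2 = 10.14526766
s_min^2 = (14.8954 - sqrt(29.10748516))/2 = 4.75013234
kappa = s_max/s_min = sqrt(10.14526766/4.75013234) = 1.4614

1.4614


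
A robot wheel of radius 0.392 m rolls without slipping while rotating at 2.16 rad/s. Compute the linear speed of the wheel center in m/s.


v = omega * r = 2.16 * 0.392 = 0.8467

0.8467 m/s


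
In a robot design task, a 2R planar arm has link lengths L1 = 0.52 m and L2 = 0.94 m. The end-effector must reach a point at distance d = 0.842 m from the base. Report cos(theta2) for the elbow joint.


cos(th2) = (d^2 - L1^2 - L2^2)/(2*L1*L2) = (0.842^2 - 0.52^2 - 0.94^2)/(2*0.52*0.94) = -0.4552

-0.4552


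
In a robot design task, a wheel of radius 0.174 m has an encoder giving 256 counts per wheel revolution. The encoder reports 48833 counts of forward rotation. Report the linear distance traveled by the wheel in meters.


revs = 48833/256 = 190.753906
d = revs * 2*pi*r = 190.753906 * 2*pi*0.174 = 208.5463

208.5463 m


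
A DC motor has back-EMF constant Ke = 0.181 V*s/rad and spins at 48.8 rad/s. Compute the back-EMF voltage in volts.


V_emf = Ke * omega = 0.181*48.8 = 8.8328

8.8328 V


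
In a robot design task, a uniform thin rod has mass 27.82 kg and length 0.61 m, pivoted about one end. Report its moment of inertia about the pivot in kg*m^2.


I = (1/3)*m*L^2 = (1/3)*27.82*0.61^2 = 3.4506

3.4506 kg*m^2


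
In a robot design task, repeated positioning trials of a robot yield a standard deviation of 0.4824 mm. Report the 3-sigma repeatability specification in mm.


repeatability = 3*sigma = 3*0.4824 = 1.4472

1.4472 mm


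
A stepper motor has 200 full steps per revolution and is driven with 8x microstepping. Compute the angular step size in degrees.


step = 360/(200*8) = 360/1600 = 0.2250

0.2250 degrees


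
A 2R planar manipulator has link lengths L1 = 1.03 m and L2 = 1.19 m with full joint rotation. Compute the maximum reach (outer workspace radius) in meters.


r_max = L1 + L2 = 1.03 + 1.19 = 2.2200

2.2200 m


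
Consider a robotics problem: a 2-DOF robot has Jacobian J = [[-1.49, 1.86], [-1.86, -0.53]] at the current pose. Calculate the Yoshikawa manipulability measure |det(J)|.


det(J) = -1.49*-0.53 - (1.86)*(-1.86) = 4.2493
|det(J)| = 4.2493

4.2493


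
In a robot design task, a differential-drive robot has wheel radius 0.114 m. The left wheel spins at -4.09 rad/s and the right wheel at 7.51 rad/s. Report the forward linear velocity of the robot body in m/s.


v = r*(wR + wL)/2 = 0.114*(7.51 + -4.09)/2 = 0.1949

0.1949 m/s


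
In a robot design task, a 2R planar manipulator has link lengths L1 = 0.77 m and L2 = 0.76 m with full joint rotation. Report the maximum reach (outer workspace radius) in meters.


r_max = L1 + L2 = 0.77 + 0.76 = 1.5300

1.5300 m


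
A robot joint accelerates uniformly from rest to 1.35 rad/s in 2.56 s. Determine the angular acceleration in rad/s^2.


alpha = delta_omega / t = 1.35 / 2.56 = 0.5273

0.5273 rad/s^2


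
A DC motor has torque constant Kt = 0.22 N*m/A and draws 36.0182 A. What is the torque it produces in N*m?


tau = Kt * I = 0.22*36.0182 = 7.9240

7.9240 N*m


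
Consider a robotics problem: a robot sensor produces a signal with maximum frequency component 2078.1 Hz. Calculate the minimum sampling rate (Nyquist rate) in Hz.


f_s,min = 2*f_max = 2*2078.1 = 4156.2000

4156.2000 Hz


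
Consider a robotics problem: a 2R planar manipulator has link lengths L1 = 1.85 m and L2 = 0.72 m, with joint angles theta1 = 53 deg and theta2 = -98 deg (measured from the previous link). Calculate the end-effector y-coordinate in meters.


y = L1*sin(th1) + L2*sin(th1+th2) = 1.85*sin(53 deg) + 0.72*sin(-45 deg) = 0.9684

0.9684 m


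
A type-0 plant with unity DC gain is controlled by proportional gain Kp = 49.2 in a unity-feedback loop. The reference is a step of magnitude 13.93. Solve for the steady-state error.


e_ss = R/(1 + Kp) = 13.93/(1 + 49.2) = 13.93/50.2000 = 0.2775

0.2775


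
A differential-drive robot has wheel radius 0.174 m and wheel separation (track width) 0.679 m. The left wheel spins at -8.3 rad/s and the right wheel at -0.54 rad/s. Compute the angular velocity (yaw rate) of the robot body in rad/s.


omega = r*(wR - wL)/L = 0.174*(-0.54 - (-8.3))/0.679 = 1.9886

1.9886 rad/s


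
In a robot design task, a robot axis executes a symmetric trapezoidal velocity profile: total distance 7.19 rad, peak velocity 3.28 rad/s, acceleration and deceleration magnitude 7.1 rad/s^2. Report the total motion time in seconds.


t_acc = v/a = 3.28/7.1 = 0.461972 s
d_acc = v^2/(2a) = 0.757634 rad (each ramp)
d_cruise = 7.19 - 2*0.757634 = 5.674732 rad
t_cruise = 5.674732/3.28 = 1.730101 s
t_total = 2*0.461972 + 1.730101 = 2.6540

2.6540 s


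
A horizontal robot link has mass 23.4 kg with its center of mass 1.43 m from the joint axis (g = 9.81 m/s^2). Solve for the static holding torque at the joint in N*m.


tau = m*g*L = 23.4 * 9.81 * 1.43 = 328.2622

328.2622 N*m


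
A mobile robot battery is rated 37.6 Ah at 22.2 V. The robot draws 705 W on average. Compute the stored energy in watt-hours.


E = capacity * V = 37.6*22.2 = 834.7200

834.7200 Wh


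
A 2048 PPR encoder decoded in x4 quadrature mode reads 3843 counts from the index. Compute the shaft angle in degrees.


angle = counts * 360 / (PPR*4) = 3843 * 360 / 8192 = 168.8818

168.8818 degrees


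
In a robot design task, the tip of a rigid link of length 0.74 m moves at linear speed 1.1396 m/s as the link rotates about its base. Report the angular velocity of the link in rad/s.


omega = v / L = 1.1396 / 0.74 = 1.5400

1.5400 rad/s


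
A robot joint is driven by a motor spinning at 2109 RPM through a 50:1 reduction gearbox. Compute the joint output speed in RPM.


omega_joint = omega_motor / N = 2109 / 50 = 42.1800

42.1800 RPM


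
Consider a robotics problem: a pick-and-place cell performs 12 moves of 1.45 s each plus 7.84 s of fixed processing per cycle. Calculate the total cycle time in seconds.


T = 12*1.45 + 7.84 = 25.2400

25.2400 s


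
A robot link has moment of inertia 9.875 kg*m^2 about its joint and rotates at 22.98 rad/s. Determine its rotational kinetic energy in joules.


KE = (1/2)*I*omega^2 = 0.5*9.875*22.98^2 = 2607.3970

2607.3970 J


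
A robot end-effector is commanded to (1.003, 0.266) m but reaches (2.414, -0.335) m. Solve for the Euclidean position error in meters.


dx = 2.414 - (1.003) = 1.4110, dy = -0.335 - (0.266) = -0.6010
err = sqrt(1.990921 + 0.361201) = 1.5337

1.5337 m


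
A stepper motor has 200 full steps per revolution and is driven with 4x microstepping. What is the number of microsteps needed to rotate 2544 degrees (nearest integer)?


step_size = 360/(200*4) = 360/800 = 0.450000 deg
n = 2544/(360/800) = 2544*800/360 = 5653.3333 -> 5653

5653 steps


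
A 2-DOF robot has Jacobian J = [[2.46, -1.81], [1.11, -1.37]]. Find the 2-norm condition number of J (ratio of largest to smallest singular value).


JJ^T eigenvalues: trace(JJ^T) = 12.4367, det(JJ^T) = det(J)^2 = 1.85259321
s_max^2 = (12.4367 + sqrt(147.26113405))/2 = 12.28590993
s_min^2 = (12.4367 - sqrt(147.26113405))/2 = 0.15079007
kappa = s_max/s_min = sqrt(12.28590993/0.15079007) = 9.0265

9.0265


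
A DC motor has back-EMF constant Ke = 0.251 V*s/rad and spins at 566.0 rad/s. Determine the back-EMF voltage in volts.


V_emf = Ke * omega = 0.251*566.0 = 142.0660

142.0660 V


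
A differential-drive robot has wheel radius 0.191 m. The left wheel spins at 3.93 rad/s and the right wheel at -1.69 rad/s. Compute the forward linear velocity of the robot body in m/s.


v = r*(wR + wL)/2 = 0.191*(-1.69 + 3.93)/2 = 0.2139

0.2139 m/s


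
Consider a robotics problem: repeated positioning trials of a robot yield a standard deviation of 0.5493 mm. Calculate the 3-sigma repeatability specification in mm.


repeatability = 3*sigma = 3*0.5493 = 1.6479

1.6479 mm


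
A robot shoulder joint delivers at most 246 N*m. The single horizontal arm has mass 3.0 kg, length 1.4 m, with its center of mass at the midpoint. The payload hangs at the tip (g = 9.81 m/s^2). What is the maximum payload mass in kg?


tau_arm = m_arm*g*(L/2) = 3.0*9.81*1.4/2 = 20.6010 N*m
tau_payload = tau_max - tau_arm = 246 - 20.6010 = 225.3990
m_payload = tau_payload / (g*L) = 225.3990 / (9.81*1.4) = 16.4118

16.4118 kg


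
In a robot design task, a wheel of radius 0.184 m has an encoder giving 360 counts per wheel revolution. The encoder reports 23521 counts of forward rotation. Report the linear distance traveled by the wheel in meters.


revs = 23521/360 = 65.336111
d = revs * 2*pi*r = 65.336111 * 2*pi*0.184 = 75.5355

75.5355 m


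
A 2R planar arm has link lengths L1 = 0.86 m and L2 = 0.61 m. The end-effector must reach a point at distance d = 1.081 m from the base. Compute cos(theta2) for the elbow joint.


cos(th2) = (d^2 - L1^2 - L2^2)/(2*L1*L2) = (1.081^2 - 0.86^2 - 0.61^2)/(2*0.86*0.61) = 0.0542

0.0542


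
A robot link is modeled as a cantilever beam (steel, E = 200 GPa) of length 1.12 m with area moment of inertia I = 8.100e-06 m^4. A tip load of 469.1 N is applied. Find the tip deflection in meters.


delta = F*L^3/(3*E*I) = 469.1*1.12^3/(3*2.000e+11*8.100e-06)
      = 659.0517248/4860000 = 1.3561e-04

1.3561e-04 m


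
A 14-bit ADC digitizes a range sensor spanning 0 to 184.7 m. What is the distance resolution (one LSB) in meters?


res = range / 2^n = 184.7/2^14 = 184.7/16384 = 0.0113

0.0113 m


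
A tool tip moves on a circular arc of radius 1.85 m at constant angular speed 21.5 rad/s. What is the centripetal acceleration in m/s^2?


a_c = omega^2 * r = 21.5^2 * 1.85 = 855.1625

855.1625 m/s^2


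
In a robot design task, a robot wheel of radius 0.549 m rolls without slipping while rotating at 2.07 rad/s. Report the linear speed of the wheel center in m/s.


v = omega * r = 2.07 * 0.549 = 1.1364

1.1364 m/s


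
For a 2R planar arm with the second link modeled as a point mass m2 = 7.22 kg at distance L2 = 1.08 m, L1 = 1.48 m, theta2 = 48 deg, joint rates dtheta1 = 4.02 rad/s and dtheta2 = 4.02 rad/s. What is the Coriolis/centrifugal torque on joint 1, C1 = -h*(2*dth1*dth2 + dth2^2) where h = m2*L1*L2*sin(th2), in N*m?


h = m2*L1*L2*sin(th2) = 7.22*1.48*1.08*sin(48 deg) = 8.576224
C1 = -h*(2*4.02*4.02 + 4.02^2) = -8.576224*48.4812 = -415.7856

-415.7856 N*m


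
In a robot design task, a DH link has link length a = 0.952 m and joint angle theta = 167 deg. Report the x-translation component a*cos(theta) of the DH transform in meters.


a*cos(theta) = 0.952*cos(167 deg) = -0.9276

-0.9276 m


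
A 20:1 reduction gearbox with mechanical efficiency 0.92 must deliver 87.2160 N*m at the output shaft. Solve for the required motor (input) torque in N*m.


tau_in = tau_out / (N * eta) = 87.2160 / (20 * 0.92) = 4.7400

4.7400 N*m


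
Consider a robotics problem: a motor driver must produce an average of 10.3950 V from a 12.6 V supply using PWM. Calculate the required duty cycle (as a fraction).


D = V_avg/V_supply = 10.3950/12.6 = 0.8250

0.8250


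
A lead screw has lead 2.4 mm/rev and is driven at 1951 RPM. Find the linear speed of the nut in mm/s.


v = lead * (RPM/60) = 2.4*1951/60 = 78.0400

78.0400 mm/s


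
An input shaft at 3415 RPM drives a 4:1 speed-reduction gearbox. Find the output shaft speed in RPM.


omega_out = omega_in / N = 3415 / 4 = 853.7500

853.7500 RPM


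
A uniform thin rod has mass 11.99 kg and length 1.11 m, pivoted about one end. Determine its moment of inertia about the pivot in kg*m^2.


I = (1/3)*m*L^2 = (1/3)*11.99*1.11^2 = 4.9243

4.9243 kg*m^2


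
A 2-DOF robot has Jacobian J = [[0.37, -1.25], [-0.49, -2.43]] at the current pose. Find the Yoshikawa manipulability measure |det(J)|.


det(J) = 0.37*-2.43 - (-1.25)*(-0.49) = -1.5116
|det(J)| = 1.5116

1.5116


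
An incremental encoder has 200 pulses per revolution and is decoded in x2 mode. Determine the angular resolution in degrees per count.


resolution = 360 / (PPR * 2) = 360 / 400 = 0.9000

0.9000 degrees


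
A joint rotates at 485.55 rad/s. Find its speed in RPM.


RPM = 485.55 * 60/(2*pi) = 4636.6610

4636.6610 RPM


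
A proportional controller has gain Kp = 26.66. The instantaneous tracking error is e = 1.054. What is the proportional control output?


u_P = Kp * e = 26.66 * 1.054 = 28.0996

28.0996


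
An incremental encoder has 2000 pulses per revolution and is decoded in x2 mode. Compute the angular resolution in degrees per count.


resolution = 360 / (PPR * 2) = 360 / 4000 = 0.0900

0.0900 degrees


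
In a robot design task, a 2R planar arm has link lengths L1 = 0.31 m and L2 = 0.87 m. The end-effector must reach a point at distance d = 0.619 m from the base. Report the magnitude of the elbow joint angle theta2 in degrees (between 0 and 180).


cos(th2) = (d^2 - L1^2 - L2^2)/(2*L1*L2) = (0.619^2 - 0.31^2 - 0.87^2)/(2*0.31*0.87) = -0.87104004
th2 = acos(-0.87104004) = 150.5797 deg

150.5797 degrees


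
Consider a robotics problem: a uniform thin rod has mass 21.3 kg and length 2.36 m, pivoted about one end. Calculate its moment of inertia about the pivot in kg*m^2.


I = (1/3)*m*L^2 = (1/3)*21.3*2.36^2 = 39.5442

39.5442 kg*m^2


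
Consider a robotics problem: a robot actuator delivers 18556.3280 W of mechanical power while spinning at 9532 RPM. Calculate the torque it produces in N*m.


omega = 9532 * 2*pi/60 = 998.188706 rad/s
tau = P / omega = 18556.3280 / 998.188706 = 18.5900

18.5900 N*m


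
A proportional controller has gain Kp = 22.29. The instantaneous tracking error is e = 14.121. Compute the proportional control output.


u_P = Kp * e = 22.29 * 14.121 = 314.7571

314.7571


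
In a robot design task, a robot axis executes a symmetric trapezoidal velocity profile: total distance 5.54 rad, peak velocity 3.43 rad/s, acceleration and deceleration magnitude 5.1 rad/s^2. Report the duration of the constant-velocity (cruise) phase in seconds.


t_acc = v/a = 0.672549 s, d_acc = v^2/(2a) = 1.153422 rad each
d_cruise = 5.54 - 2*1.153422 = 3.233156 rad
t_cruise = d_cruise/v = 3.233156/3.43 = 0.9426

0.9426 s


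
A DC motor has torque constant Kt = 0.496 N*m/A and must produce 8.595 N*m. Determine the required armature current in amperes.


I = tau / Kt = 8.595/0.496 = 17.3286

17.3286 A


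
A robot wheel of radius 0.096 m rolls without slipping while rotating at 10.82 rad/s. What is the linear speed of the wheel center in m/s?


v = omega * r = 10.82 * 0.096 = 1.0387

1.0387 m/s


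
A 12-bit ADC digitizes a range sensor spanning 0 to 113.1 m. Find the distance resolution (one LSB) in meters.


res = range / 2^n = 113.1/2^12 = 113.1/4096 = 0.0276

0.0276 m


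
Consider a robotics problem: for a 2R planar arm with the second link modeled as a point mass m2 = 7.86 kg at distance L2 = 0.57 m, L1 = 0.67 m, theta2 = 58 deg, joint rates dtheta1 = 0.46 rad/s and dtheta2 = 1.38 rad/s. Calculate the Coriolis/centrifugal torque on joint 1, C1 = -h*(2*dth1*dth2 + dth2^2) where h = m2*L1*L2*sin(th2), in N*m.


h = m2*L1*L2*sin(th2) = 7.86*0.67*0.57*sin(58 deg) = 2.545615
C1 = -h*(2*0.46*1.38 + 1.38^2) = -2.545615*3.1740 = -8.0798

-8.0798 N*m


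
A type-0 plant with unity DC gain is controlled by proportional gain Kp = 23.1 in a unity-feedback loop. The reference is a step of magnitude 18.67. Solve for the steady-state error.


e_ss = R/(1 + Kp) = 18.67/(1 + 23.1) = 18.67/24.1000 = 0.7747

0.7747


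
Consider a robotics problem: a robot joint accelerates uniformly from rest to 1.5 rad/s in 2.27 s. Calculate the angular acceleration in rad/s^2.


alpha = delta_omega / t = 1.5 / 2.27 = 0.6608

0.6608 rad/s^2


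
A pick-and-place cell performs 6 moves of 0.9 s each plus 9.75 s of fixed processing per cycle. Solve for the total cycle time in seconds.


T = 6*0.9 + 9.75 = 15.1500

15.1500 s


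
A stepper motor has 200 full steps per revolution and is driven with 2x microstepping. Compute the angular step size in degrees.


step = 360/(200*2) = 360/400 = 0.9000

0.9000 degrees


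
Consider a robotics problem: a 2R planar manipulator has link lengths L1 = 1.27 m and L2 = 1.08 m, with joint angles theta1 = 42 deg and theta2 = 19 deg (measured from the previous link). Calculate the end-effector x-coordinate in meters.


x = L1*cos(th1) + L2*cos(th1+th2) = 1.27*cos(42 deg) + 1.08*cos(61 deg) = 1.4674

1.4674 m


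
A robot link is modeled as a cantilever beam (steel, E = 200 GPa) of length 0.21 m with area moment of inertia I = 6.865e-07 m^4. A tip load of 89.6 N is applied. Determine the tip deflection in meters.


delta = F*L^3/(3*E*I) = 89.6*0.21^3/(3*2.000e+11*6.865e-07)
      = 0.8297856/411900 = 2.0145e-06

2.0145e-06 m


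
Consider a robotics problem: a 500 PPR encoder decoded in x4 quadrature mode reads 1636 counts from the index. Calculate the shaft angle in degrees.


angle = counts * 360 / (PPR*4) = 1636 * 360 / 2000 = 294.4800

294.4800 degrees


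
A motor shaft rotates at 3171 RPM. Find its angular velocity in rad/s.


omega = 3171 * 2*pi/60 = 332.0663

332.0663 rad/s


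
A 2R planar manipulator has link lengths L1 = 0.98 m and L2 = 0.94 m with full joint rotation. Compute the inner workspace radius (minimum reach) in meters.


r_min = |L1 - L2| = |0.98 - 0.94| = 0.0400

0.0400 m


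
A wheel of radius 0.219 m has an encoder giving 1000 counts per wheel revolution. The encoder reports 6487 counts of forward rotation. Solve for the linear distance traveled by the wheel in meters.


revs = 6487/1000 = 6.487000
d = revs * 2*pi*r = 6.487000 * 2*pi*0.219 = 8.9262

8.9262 m


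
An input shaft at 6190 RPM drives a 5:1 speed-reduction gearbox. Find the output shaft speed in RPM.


omega_out = omega_in / N = 6190 / 5 = 1238.0000

1238.0000 RPM


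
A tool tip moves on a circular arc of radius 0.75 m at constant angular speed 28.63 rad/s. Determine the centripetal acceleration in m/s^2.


a_c = omega^2 * r = 28.63^2 * 0.75 = 614.7577

614.7577 m/s^2


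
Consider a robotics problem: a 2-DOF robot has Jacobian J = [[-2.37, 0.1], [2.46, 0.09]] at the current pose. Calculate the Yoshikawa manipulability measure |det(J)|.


det(J) = -2.37*0.09 - (0.1)*(2.46) = -0.4593
|det(J)| = 0.4593

0.4593


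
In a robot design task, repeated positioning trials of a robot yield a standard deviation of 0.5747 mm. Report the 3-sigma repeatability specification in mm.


repeatability = 3*sigma = 3*0.5747 = 1.7241

1.7241 mm


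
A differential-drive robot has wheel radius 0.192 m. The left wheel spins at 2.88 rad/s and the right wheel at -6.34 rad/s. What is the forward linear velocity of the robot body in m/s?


v = r*(wR + wL)/2 = 0.192*(-6.34 + 2.88)/2 = -0.3322

-0.3322 m/s


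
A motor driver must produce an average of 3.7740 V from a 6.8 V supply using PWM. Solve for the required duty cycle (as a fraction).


D = V_avg/V_supply = 3.7740/6.8 = 0.5550

0.5550


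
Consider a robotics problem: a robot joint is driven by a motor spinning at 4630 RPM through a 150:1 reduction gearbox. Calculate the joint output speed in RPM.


omega_joint = omega_motor / N = 4630 / 150 = 30.8667

30.8667 RPM


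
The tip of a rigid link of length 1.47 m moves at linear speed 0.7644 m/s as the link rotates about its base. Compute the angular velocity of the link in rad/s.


omega = v / L = 0.7644 / 1.47 = 0.5200

0.5200 rad/s


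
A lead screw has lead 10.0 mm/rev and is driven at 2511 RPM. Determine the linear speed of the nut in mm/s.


v = lead * (RPM/60) = 10.0*2511/60 = 418.5000

418.5000 mm/s


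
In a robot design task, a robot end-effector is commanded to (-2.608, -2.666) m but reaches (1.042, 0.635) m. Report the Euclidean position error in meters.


dx = 1.042 - (-2.608) = 3.6500, dy = 0.635 - (-2.666) = 3.3010
err = sqrt(13.322500 + 10.896601) = 4.9213

4.9213 m


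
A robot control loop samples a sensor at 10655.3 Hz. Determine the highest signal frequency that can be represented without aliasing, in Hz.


f_max = f_s/2 = 10655.3/2 = 5327.6500

5327.6500 Hz


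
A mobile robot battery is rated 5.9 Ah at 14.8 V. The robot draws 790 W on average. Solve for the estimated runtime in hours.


E = 5.9*14.8 = 87.3200 Wh
t = E/P = 87.3200/790 = 0.1105

0.1105 hours


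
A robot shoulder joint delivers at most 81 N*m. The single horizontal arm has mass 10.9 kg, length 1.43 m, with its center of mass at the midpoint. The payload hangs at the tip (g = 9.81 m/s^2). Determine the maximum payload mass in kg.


tau_arm = m_arm*g*(L/2) = 10.9*9.81*1.43/2 = 76.4542 N*m
tau_payload = tau_max - tau_arm = 81 - 76.4542 = 4.5458
m_payload = tau_payload / (g*L) = 4.5458 / (9.81*1.43) = 0.3240

0.3240 kg


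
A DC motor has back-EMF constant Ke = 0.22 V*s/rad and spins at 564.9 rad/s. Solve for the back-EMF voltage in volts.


V_emf = Ke * omega = 0.22*564.9 = 124.2780

124.2780 V


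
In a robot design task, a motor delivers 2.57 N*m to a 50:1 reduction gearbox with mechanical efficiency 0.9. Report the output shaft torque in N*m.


tau_out = tau_in * N * eta = 2.57 * 50 * 0.9 = 115.6500

115.6500 N*m


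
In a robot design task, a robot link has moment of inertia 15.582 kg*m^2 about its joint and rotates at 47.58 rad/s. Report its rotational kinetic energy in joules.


KE = (1/2)*I*omega^2 = 0.5*15.582*47.58^2 = 17637.7052

17637.7052 J


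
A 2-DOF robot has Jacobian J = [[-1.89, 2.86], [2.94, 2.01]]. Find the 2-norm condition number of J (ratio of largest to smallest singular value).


JJ^T eigenvalues: trace(JJ^T) = 24.4354, det(JJ^T) = det(J)^2 = 149.01817329
s_max^2 = (24.4354 + sqrt(1.01608000))/2 = 12.72170397
s_min^2 = (24.4354 - sqrt(1.01608000))/2 = 11.71369603
kappa = s_max/s_min = sqrt(12.72170397/11.71369603) = 1.0421

1.0421


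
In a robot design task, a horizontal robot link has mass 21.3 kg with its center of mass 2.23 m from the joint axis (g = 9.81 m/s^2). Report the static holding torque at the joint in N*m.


tau = m*g*L = 21.3 * 9.81 * 2.23 = 465.9652

465.9652 N*m


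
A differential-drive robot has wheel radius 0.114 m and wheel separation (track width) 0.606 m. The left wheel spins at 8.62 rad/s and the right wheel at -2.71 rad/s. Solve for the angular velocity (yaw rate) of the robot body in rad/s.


omega = r*(wR - wL)/L = 0.114*(-2.71 - (8.62))/0.606 = -2.1314

-2.1314 rad/s


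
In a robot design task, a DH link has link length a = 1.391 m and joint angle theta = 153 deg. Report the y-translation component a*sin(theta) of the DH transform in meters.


a*sin(theta) = 1.391*sin(153 deg) = 0.6315

0.6315 m


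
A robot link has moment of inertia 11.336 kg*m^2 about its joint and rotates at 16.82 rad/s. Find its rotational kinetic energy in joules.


KE = (1/2)*I*omega^2 = 0.5*11.336*16.82^2 = 1603.5475

1603.5475 J


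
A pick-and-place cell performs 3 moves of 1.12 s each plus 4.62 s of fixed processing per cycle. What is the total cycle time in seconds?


T = 3*1.12 + 4.62 = 7.9800

7.9800 s


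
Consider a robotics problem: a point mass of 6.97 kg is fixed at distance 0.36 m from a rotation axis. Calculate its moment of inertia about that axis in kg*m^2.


I = m*r^2 = 6.97*0.36^2 = 0.9033

0.9033 kg*m^2


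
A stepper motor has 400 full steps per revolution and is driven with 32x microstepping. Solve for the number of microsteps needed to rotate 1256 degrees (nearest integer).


step_size = 360/(400*32) = 360/12800 = 0.028125 deg
n = 1256/(360/12800) = 1256*12800/360 = 44657.7778 -> 44658

44658 steps


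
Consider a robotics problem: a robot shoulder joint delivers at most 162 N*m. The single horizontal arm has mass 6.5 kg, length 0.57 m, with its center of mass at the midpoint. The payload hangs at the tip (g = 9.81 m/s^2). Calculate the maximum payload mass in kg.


tau_arm = m_arm*g*(L/2) = 6.5*9.81*0.57/2 = 18.1730 N*m
tau_payload = tau_max - tau_arm = 162 - 18.1730 = 143.8270
m_payload = tau_payload / (g*L) = 143.8270 / (9.81*0.57) = 25.7215

25.7215 kg


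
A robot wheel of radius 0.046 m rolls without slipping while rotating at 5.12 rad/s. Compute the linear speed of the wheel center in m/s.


v = omega * r = 5.12 * 0.046 = 0.2355

0.2355 m/s


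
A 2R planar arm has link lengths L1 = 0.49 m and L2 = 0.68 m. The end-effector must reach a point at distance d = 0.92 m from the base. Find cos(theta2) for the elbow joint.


cos(th2) = (d^2 - L1^2 - L2^2)/(2*L1*L2) = (0.92^2 - 0.49^2 - 0.68^2)/(2*0.49*0.68) = 0.2159

0.2159


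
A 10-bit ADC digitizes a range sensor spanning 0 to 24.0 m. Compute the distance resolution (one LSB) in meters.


res = range / 2^n = 24.0/2^10 = 24.0/1024 = 0.0234

0.0234 m


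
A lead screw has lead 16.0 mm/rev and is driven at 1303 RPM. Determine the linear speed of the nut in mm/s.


v = lead * (RPM/60) = 16.0*1303/60 = 347.4667

347.4667 mm/s


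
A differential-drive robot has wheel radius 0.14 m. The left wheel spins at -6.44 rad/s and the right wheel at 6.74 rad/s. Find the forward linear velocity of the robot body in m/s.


v = r*(wR + wL)/2 = 0.14*(6.74 + -6.44)/2 = 0.0210

0.0210 m/s


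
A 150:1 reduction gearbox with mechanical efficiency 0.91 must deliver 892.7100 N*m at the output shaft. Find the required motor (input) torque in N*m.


tau_in = tau_out / (N * eta) = 892.7100 / (150 * 0.91) = 6.5400

6.5400 N*m


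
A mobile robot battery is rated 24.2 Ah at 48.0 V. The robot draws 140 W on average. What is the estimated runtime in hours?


E = 24.2*48.0 = 1161.6000 Wh
t = E/P = 1161.6000/140 = 8.2971

8.2971 hours


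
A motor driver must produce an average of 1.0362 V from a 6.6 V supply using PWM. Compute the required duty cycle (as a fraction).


D = V_avg/V_supply = 1.0362/6.6 = 0.1570

0.1570


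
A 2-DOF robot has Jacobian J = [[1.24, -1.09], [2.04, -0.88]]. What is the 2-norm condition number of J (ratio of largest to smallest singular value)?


JJ^T eigenvalues: trace(JJ^T) = 7.6617, det(JJ^T) = det(J)^2 = 1.28232976
s_max^2 = (7.6617 + sqrt(53.57232785))/2 = 7.49050599
s_min^2 = (7.6617 - sqrt(53.57232785))/2 = 0.17119401
kappa = s_max/s_min = sqrt(7.49050599/0.17119401) = 6.6147

6.6147


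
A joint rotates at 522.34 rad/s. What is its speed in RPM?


RPM = 522.34 * 60/(2*pi) = 4987.9796

4987.9796 RPM


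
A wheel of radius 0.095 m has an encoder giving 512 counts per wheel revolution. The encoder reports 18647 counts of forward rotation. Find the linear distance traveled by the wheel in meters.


revs = 18647/512 = 36.419922
d = revs * 2*pi*r = 36.419922 * 2*pi*0.095 = 21.7391

21.7391 m


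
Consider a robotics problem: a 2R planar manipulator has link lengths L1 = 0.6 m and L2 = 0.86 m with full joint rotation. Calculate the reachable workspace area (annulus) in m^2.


r_max = L1 + L2 = 1.4600, r_min = |L1 - L2| = 0.2600
A = pi*(r_max^2 - r_min^2) = pi*(2.1316 - 0.0676) = 6.4842

6.4842 m^2


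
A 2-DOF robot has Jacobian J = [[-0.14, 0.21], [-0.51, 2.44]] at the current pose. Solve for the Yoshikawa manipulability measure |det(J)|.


det(J) = -0.14*2.44 - (0.21)*(-0.51) = -0.2345
|det(J)| = 0.2345

0.2345


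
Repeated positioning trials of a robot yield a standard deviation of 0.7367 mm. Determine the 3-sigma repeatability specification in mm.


repeatability = 3*sigma = 3*0.7367 = 2.2101

2.2101 mm


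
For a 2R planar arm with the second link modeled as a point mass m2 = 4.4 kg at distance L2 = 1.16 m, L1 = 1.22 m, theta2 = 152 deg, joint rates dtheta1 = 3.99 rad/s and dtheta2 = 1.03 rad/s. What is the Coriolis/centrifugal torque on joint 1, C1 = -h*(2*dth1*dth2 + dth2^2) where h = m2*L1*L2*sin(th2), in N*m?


h = m2*L1*L2*sin(th2) = 4.4*1.22*1.16*sin(152 deg) = 2.923343
C1 = -h*(2*3.99*1.03 + 1.03^2) = -2.923343*9.2803 = -27.1295

-27.1295 N*m


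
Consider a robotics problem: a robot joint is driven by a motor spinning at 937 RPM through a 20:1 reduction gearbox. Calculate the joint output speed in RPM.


omega_joint = omega_motor / N = 937 / 20 = 46.8500

46.8500 RPM


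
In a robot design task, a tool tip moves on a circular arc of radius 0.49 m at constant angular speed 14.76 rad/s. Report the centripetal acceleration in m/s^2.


a_c = omega^2 * r = 14.76^2 * 0.49 = 106.7502

106.7502 m/s^2


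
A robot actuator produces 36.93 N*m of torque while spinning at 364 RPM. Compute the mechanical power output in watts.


omega = 364 * 2*pi/60 = 38.117991 rad/s
P = tau * omega = 36.93 * 38.117991 = 1407.6974

1407.6974 W


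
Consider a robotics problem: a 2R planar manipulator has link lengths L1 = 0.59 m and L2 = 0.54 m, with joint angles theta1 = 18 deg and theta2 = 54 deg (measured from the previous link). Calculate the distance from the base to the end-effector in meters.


x = L1*cos(th1) + L2*cos(th1+th2) = 0.727993
y = L1*sin(th1) + L2*sin(th1+th2) = 0.695891
d = sqrt(x^2 + y^2) = sqrt(0.529974 + 0.484264) = 1.0071

1.0071 m


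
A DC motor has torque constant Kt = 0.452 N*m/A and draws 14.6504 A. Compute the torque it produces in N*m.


tau = Kt * I = 0.452*14.6504 = 6.6220

6.6220 N*m


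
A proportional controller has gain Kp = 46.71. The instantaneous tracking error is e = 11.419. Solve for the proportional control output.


u_P = Kp * e = 46.71 * 11.419 = 533.3815

533.3815


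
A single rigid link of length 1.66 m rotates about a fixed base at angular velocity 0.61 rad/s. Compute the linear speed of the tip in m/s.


v = L*omega = 1.66 * 0.61 = 1.0126

1.0126 m/s


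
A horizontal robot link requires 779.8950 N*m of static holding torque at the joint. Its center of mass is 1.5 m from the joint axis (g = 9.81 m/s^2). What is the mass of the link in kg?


m = tau / (g*L) = 779.8950 / (9.81 * 1.5) = 53.0000

53.0000 kg


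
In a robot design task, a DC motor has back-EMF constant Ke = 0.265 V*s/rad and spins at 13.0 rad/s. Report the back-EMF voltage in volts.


V_emf = Ke * omega = 0.265*13.0 = 3.4450

3.4450 V


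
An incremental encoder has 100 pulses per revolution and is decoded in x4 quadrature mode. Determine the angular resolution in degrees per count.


resolution = 360 / (PPR * 4) = 360 / 400 = 0.9000

0.9000 degrees


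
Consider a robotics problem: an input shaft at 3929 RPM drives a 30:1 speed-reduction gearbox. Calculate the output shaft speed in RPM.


omega_out = omega_in / N = 3929 / 30 = 130.9667

130.9667 RPM


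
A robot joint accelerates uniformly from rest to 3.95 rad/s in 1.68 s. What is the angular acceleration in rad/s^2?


alpha = delta_omega / t = 3.95 / 1.68 = 2.3512

2.3512 rad/s^2


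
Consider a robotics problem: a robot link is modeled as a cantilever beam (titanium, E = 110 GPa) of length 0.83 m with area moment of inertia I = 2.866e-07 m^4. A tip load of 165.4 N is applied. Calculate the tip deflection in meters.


delta = F*L^3/(3*E*I) = 165.4*0.83^3/(3*1.100e+11*2.866e-07)
      = 94.5735698/94578 = 9.9995e-04

9.9995e-04 m


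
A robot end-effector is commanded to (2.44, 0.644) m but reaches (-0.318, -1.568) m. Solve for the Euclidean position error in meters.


dx = -0.318 - (2.44) = -2.7580, dy = -1.568 - (0.644) = -2.2120
err = sqrt(7.606564 + 4.892944) = 3.5355

3.5355 m


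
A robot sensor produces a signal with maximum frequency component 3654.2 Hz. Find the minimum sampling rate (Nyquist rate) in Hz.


f_s,min = 2*f_max = 2*3654.2 = 7308.4000

7308.4000 Hz


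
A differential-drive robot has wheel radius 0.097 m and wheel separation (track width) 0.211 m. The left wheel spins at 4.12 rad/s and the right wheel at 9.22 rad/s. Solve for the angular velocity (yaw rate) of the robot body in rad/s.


omega = r*(wR - wL)/L = 0.097*(9.22 - (4.12))/0.211 = 2.3445

2.3445 rad/s


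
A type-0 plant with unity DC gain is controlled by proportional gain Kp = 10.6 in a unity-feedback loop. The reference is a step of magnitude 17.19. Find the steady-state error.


e_ss = R/(1 + Kp) = 17.19/(1 + 10.6) = 17.19/11.6000 = 1.4819

1.4819
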